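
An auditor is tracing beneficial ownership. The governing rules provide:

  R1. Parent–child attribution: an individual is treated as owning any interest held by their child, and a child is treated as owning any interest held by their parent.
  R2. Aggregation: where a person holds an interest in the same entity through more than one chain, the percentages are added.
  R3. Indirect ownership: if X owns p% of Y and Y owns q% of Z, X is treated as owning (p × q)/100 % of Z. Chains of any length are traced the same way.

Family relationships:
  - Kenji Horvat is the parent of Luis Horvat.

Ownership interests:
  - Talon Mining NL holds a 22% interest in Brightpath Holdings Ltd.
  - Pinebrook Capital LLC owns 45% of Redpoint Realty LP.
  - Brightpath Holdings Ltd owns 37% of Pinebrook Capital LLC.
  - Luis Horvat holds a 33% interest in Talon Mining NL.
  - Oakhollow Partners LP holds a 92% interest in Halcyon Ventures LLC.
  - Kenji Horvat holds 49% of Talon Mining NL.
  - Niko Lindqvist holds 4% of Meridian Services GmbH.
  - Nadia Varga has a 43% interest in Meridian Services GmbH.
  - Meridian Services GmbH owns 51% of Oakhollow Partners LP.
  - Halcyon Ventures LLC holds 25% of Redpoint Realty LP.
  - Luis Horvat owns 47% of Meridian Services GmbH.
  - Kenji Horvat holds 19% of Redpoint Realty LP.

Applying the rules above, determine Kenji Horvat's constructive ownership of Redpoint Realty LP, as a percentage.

By parent–child attribution (R1), Kenji Horvat is treated as also owning Luis Horvat's interest in Talon Mining NL, giving 49% + 33% = 82%.
By parent–child attribution (R1), Kenji Horvat is treated as owning Luis Horvat's 47% interest in Meridian Services GmbH.
Chain via Talon Mining NL → Brightpath Holdings Ltd → Pinebrook Capital LLC (R3): 82% × 22% × 37% × 45% = 3.00366% of Redpoint Realty LP.
Direct interest in Redpoint Realty LP: 19%.
Chain via Meridian Services GmbH → Oakhollow Partners LP → Halcyon Ventures LLC (R3): 47% × 51% × 92% × 25% = 5.5131% of Redpoint Realty LP.
Aggregating (R2): 3.00366% + 19% + 5.5131% = 27.51676%.

27.51676%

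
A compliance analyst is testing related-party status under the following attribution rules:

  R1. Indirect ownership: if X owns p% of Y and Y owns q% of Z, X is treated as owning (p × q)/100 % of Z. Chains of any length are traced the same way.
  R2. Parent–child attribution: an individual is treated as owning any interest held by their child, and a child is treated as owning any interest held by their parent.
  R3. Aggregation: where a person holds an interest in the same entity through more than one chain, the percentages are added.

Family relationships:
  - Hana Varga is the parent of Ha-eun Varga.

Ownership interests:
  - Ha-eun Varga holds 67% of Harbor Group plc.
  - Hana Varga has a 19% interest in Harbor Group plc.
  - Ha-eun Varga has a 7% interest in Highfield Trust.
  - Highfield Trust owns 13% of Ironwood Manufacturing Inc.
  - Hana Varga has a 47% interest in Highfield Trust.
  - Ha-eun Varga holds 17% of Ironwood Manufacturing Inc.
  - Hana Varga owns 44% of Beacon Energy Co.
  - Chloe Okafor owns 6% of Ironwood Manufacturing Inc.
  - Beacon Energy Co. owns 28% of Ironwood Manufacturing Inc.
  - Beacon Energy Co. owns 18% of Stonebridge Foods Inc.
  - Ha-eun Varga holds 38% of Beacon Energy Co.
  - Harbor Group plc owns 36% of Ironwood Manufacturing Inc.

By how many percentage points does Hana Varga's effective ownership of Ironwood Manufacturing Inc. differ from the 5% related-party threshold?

By parent–child attribution (R2), Hana Varga is treated as also owning Ha-eun Varga's interest in Harbor Group plc, giving 19% + 67% = 86%.
By parent–child attribution (R2), Hana Varga is treated as also owning Ha-eun Varga's interest in Highfield Trust, giving 47% + 7% = 54%.
By parent–child attribution (R2), Hana Varga is treated as also owning Ha-eun Varga's interest in Beacon Energy Co, giving 44% + 38% = 82%.
By parent–child attribution (R2), Hana Varga is treated as owning Ha-eun Varga's 17% interest in Ironwood Manufacturing Inc.
Chain via Harbor Group plc (R1): 86% × 36% = 30.96% of Ironwood Manufacturing Inc.
Chain via Highfield Trust (R1): 54% × 13% = 7.02% of Ironwood Manufacturing Inc.
Chain via Beacon Energy Co. (R1): 82% × 28% = 22.96% of Ironwood Manufacturing Inc.
Direct interest in Ironwood Manufacturing Inc: 17%.
Aggregating (R3): 30.96% + 7.02% + 22.96% + 17% = 77.94%.
77.94% exceeds the 5% threshold by 72.94 percentage points.

72.94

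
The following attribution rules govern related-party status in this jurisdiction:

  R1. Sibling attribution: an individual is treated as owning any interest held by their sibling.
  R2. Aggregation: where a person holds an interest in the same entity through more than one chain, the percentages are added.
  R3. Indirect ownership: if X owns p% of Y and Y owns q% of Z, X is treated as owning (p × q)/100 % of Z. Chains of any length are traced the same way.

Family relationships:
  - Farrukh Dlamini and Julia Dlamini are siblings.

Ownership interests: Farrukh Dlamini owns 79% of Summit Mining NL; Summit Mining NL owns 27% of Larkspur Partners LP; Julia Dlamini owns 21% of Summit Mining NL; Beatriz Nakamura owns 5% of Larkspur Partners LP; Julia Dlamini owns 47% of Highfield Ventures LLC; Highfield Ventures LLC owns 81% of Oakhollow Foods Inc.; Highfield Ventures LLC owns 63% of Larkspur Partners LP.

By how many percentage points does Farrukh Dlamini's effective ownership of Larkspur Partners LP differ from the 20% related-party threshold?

By sibling attribution (R1), Farrukh Dlamini is treated as also owning Julia Dlamini's interest in Summit Mining NL, giving 79% + 21% = 100%.
By sibling attribution (R1), Farrukh Dlamini is treated as owning Julia Dlamini's 47% interest in Highfield Ventures LLC.
Chain via Summit Mining NL (R3): 100% × 27% = 27% of Larkspur Partners LP.
Chain via Highfield Ventures LLC (R3): 47% × 63% = 29.61% of Larkspur Partners LP.
Aggregating (R2): 27% + 29.61% = 56.61%.
56.61% exceeds the 20% threshold by 36.61 percentage points.

36.61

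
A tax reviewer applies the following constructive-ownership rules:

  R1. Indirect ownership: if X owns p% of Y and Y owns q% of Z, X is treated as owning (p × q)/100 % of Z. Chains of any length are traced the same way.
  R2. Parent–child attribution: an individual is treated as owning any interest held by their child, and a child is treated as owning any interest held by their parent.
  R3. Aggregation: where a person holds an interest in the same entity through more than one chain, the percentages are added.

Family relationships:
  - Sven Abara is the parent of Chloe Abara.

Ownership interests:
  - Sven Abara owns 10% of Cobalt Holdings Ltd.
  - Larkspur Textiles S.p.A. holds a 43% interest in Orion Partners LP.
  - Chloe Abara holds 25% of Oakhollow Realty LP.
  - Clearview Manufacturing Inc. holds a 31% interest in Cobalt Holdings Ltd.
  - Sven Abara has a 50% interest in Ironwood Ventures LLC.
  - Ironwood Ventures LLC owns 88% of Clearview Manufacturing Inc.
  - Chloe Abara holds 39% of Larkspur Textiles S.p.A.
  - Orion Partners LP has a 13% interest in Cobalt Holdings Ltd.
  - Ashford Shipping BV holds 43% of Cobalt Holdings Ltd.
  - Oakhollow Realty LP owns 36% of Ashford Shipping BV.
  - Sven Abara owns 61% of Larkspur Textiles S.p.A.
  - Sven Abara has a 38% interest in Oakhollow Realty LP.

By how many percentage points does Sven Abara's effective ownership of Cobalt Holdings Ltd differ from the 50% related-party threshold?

11.0176

By parent–child attribution (R2), Sven Abara is treated as also owning Chloe Abara's interest in Oakhollow Realty LP, giving 38% + 25% = 63%.
By parent–child attribution (R2), Sven Abara is treated as also owning Chloe Abara's interest in Larkspur Textiles S.p.A, giving 61% + 39% = 100%.
Chain via Oakhollow Realty LP → Ashford Shipping BV (R1): 63% × 36% × 43% = 9.7524% of Cobalt Holdings Ltd.
Chain via Ironwood Ventures LLC → Clearview Manufacturing Inc. (R1): 50% × 88% × 31% = 13.64% of Cobalt Holdings Ltd.
Chain via Larkspur Textiles S.p.A. → Orion Partners LP (R1): 100% × 43% × 13% = 5.59% of Cobalt Holdings Ltd.
Direct interest in Cobalt Holdings Ltd: 10%.
Aggregating (R3): 9.7524% + 13.64% + 5.59% + 10% = 38.9824%.
38.9824% falls short of the 50% threshold by 11.0176 percentage points.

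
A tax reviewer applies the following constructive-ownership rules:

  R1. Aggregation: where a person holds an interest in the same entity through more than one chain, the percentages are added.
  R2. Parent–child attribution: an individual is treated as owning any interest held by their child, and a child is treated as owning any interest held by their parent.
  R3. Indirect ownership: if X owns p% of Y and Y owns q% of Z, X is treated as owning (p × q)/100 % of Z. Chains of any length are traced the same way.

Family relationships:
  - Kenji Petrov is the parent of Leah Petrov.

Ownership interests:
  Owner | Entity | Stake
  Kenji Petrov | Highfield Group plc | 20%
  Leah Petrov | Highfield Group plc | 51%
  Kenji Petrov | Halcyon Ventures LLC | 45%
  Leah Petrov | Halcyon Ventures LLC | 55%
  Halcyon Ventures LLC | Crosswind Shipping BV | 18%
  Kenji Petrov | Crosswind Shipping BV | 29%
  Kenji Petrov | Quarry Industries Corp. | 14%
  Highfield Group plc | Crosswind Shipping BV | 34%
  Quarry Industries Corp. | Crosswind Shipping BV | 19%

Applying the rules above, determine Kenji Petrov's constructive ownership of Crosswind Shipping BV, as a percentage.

73.8%

By parent–child attribution (R2), Kenji Petrov is treated as also owning Leah Petrov's interest in Halcyon Ventures LLC, giving 45% + 55% = 100%.
By parent–child attribution (R2), Kenji Petrov is treated as also owning Leah Petrov's interest in Highfield Group plc, giving 20% + 51% = 71%.
Chain via Quarry Industries Corp. (R3): 14% × 19% = 2.66% of Crosswind Shipping BV.
Chain via Halcyon Ventures LLC (R3): 100% × 18% = 18% of Crosswind Shipping BV.
Chain via Highfield Group plc (R3): 71% × 34% = 24.14% of Crosswind Shipping BV.
Direct interest in Crosswind Shipping BV: 29%.
Aggregating (R1): 2.66% + 18% + 24.14% + 29% = 73.8%.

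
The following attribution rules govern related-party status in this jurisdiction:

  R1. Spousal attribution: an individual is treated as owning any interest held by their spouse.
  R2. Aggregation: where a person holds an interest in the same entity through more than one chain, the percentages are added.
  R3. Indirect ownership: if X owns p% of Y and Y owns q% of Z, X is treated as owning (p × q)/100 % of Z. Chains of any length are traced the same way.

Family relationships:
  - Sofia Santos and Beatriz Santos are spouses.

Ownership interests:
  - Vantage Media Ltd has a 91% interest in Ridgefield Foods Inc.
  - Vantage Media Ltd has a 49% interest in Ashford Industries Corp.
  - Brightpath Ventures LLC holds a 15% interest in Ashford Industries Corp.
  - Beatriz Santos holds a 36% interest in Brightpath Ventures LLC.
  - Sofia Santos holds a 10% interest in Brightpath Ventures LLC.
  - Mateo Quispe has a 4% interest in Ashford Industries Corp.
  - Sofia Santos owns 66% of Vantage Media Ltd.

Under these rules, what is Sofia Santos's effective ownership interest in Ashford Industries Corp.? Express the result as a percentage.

39.24%

By spousal attribution (R1), Sofia Santos is treated as also owning Beatriz Santos's interest in Brightpath Ventures LLC, giving 10% + 36% = 46%.
Chain via Brightpath Ventures LLC (R3): 46% × 15% = 6.9% of Ashford Industries Corp.
Chain via Vantage Media Ltd (R3): 66% × 49% = 32.34% of Ashford Industries Corp.
Aggregating (R2): 6.9% + 32.34% = 39.24%.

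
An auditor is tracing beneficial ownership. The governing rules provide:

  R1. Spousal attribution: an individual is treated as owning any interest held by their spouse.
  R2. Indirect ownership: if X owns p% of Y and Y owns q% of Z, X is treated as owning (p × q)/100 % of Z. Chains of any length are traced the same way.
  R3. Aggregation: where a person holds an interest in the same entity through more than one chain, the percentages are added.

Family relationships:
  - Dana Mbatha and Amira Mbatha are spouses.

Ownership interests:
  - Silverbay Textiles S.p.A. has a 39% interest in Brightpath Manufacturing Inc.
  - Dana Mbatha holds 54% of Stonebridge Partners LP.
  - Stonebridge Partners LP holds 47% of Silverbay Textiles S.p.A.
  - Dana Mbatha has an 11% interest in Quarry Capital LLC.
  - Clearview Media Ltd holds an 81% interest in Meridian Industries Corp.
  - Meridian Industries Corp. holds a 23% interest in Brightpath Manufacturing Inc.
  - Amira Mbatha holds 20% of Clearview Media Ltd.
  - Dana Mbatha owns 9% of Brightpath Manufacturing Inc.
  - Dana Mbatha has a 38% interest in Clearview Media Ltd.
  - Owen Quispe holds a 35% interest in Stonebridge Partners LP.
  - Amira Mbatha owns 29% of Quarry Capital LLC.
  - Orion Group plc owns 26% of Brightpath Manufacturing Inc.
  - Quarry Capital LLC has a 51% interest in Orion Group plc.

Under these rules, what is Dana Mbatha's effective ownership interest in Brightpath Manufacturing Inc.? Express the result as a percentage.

By spousal attribution (R1), Dana Mbatha is treated as also owning Amira Mbatha's interest in Clearview Media Ltd, giving 38% + 20% = 58%.
By spousal attribution (R1), Dana Mbatha is treated as also owning Amira Mbatha's interest in Quarry Capital LLC, giving 11% + 29% = 40%.
Chain via Stonebridge Partners LP → Silverbay Textiles S.p.A. (R2): 54% × 47% × 39% = 9.8982% of Brightpath Manufacturing Inc.
Chain via Clearview Media Ltd → Meridian Industries Corp. (R2): 58% × 81% × 23% = 10.8054% of Brightpath Manufacturing Inc.
Chain via Quarry Capital LLC → Orion Group plc (R2): 40% × 51% × 26% = 5.304% of Brightpath Manufacturing Inc.
Direct interest in Brightpath Manufacturing Inc: 9%.
Aggregating (R3): 9.8982% + 10.8054% + 5.304% + 9% = 35.0076%.

35.0076%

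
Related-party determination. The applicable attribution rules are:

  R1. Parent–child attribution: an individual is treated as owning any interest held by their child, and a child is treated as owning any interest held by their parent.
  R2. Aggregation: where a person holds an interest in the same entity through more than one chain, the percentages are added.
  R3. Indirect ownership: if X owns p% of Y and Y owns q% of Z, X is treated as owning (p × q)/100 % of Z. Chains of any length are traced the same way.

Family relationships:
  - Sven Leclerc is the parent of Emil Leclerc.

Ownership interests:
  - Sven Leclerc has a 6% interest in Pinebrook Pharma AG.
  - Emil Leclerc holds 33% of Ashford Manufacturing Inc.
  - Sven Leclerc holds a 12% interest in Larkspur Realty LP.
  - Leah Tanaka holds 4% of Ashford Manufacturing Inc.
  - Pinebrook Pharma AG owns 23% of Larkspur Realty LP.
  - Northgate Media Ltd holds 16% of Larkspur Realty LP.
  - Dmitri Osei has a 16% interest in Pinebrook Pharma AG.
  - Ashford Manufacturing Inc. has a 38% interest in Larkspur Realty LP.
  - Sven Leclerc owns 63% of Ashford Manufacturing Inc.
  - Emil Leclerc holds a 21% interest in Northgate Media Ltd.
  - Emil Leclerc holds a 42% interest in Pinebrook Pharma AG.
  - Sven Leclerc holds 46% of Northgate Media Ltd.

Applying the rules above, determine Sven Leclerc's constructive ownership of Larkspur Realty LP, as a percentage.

70.24%

By parent–child attribution (R1), Sven Leclerc is treated as also owning Emil Leclerc's interest in Northgate Media Ltd, giving 46% + 21% = 67%.
By parent–child attribution (R1), Sven Leclerc is treated as also owning Emil Leclerc's interest in Pinebrook Pharma AG, giving 6% + 42% = 48%.
By parent–child attribution (R1), Sven Leclerc is treated as also owning Emil Leclerc's interest in Ashford Manufacturing Inc, giving 63% + 33% = 96%.
Chain via Northgate Media Ltd (R3): 67% × 16% = 10.72% of Larkspur Realty LP.
Chain via Pinebrook Pharma AG (R3): 48% × 23% = 11.04% of Larkspur Realty LP.
Chain via Ashford Manufacturing Inc. (R3): 96% × 38% = 36.48% of Larkspur Realty LP.
Direct interest in Larkspur Realty LP: 12%.
Aggregating (R2): 10.72% + 11.04% + 36.48% + 12% = 70.24%.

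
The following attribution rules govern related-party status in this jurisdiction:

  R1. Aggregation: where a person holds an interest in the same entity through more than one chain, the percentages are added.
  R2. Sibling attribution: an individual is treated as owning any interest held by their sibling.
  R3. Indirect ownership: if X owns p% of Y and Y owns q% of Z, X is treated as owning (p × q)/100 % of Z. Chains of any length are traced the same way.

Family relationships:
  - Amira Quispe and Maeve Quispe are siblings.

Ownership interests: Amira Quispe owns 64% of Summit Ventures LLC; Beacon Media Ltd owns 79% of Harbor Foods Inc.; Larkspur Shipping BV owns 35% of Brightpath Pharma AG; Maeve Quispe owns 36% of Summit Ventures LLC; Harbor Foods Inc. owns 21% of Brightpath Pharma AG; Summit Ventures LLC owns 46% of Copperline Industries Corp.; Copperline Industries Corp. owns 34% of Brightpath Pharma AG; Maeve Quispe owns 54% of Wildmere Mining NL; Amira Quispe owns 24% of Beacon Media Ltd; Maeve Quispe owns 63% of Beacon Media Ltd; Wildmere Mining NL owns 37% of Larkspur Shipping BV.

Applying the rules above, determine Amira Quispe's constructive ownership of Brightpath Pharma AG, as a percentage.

37.0663%

By sibling attribution (R2), Amira Quispe is treated as also owning Maeve Quispe's interest in Beacon Media Ltd, giving 24% + 63% = 87%.
By sibling attribution (R2), Amira Quispe is treated as also owning Maeve Quispe's interest in Summit Ventures LLC, giving 64% + 36% = 100%.
By sibling attribution (R2), Amira Quispe is treated as owning Maeve Quispe's 54% interest in Wildmere Mining NL.
Chain via Beacon Media Ltd → Harbor Foods Inc. (R3): 87% × 79% × 21% = 14.4333% of Brightpath Pharma AG.
Chain via Summit Ventures LLC → Copperline Industries Corp. (R3): 100% × 46% × 34% = 15.64% of Brightpath Pharma AG.
Chain via Wildmere Mining NL → Larkspur Shipping BV (R3): 54% × 37% × 35% = 6.993% of Brightpath Pharma AG.
Aggregating (R1): 14.4333% + 15.64% + 6.993% = 37.0663%.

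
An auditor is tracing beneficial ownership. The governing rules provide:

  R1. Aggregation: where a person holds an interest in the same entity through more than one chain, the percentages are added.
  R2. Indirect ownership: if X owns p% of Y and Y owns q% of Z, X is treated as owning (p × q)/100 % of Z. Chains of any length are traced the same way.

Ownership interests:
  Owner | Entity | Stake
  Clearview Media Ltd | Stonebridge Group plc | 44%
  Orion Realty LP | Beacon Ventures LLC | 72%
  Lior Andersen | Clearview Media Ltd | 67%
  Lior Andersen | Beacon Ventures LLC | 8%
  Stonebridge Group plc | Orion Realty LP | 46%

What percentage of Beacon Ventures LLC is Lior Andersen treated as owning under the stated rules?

Chain via Clearview Media Ltd → Stonebridge Group plc → Orion Realty LP (R2): 67% × 44% × 46% × 72% = 9.763776% of Beacon Ventures LLC.
Direct interest in Beacon Ventures LLC: 8%.
Aggregating (R1): 9.763776% + 8% = 17.763776%.

17.763776%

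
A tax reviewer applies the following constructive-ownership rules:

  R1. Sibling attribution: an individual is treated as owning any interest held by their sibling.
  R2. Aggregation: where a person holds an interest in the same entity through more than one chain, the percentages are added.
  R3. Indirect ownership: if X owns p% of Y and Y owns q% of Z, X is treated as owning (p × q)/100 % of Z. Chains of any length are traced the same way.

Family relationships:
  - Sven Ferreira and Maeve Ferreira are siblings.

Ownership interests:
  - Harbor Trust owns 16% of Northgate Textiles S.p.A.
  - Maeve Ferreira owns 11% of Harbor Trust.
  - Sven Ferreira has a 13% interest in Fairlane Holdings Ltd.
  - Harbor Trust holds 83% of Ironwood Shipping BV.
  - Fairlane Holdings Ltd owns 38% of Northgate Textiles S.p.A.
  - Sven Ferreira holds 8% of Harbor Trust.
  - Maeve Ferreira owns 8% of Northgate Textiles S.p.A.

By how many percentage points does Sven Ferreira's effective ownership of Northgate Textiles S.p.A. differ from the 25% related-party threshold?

9.02

By sibling attribution (R1), Sven Ferreira is treated as also owning Maeve Ferreira's interest in Harbor Trust, giving 8% + 11% = 19%.
By sibling attribution (R1), Sven Ferreira is treated as owning Maeve Ferreira's 8% interest in Northgate Textiles S.p.A.
Chain via Harbor Trust (R3): 19% × 16% = 3.04% of Northgate Textiles S.p.A.
Chain via Fairlane Holdings Ltd (R3): 13% × 38% = 4.94% of Northgate Textiles S.p.A.
Direct interest in Northgate Textiles S.p.A: 8%.
Aggregating (R2): 3.04% + 4.94% + 8% = 15.98%.
15.98% falls short of the 25% threshold by 9.02 percentage points.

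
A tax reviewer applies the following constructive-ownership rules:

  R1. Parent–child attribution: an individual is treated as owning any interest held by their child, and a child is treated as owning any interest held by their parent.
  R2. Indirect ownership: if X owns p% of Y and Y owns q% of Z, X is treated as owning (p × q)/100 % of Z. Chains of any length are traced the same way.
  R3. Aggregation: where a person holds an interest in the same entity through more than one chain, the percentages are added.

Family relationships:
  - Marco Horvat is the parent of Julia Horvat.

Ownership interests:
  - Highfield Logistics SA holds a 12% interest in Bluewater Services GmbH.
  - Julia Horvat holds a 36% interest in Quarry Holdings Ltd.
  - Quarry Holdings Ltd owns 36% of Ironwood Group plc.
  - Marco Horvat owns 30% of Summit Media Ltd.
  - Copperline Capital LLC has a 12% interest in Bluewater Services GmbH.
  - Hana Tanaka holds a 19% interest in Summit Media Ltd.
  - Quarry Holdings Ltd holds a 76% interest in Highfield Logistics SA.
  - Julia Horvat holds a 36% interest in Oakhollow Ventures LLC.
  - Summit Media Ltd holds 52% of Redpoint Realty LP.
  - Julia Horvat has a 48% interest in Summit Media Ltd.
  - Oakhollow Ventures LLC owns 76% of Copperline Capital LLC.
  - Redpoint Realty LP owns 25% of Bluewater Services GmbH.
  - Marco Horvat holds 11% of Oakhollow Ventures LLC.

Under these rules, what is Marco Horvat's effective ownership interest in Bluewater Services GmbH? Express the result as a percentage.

17.7096%

By parent–child attribution (R1), Marco Horvat is treated as also owning Julia Horvat's interest in Summit Media Ltd, giving 30% + 48% = 78%.
By parent–child attribution (R1), Marco Horvat is treated as also owning Julia Horvat's interest in Oakhollow Ventures LLC, giving 11% + 36% = 47%.
By parent–child attribution (R1), Marco Horvat is treated as owning Julia Horvat's 36% interest in Quarry Holdings Ltd.
Chain via Summit Media Ltd → Redpoint Realty LP (R2): 78% × 52% × 25% = 10.14% of Bluewater Services GmbH.
Chain via Oakhollow Ventures LLC → Copperline Capital LLC (R2): 47% × 76% × 12% = 4.2864% of Bluewater Services GmbH.
Chain via Quarry Holdings Ltd → Highfield Logistics SA (R2): 36% × 76% × 12% = 3.2832% of Bluewater Services GmbH.
Aggregating (R3): 10.14% + 4.2864% + 3.2832% = 17.7096%.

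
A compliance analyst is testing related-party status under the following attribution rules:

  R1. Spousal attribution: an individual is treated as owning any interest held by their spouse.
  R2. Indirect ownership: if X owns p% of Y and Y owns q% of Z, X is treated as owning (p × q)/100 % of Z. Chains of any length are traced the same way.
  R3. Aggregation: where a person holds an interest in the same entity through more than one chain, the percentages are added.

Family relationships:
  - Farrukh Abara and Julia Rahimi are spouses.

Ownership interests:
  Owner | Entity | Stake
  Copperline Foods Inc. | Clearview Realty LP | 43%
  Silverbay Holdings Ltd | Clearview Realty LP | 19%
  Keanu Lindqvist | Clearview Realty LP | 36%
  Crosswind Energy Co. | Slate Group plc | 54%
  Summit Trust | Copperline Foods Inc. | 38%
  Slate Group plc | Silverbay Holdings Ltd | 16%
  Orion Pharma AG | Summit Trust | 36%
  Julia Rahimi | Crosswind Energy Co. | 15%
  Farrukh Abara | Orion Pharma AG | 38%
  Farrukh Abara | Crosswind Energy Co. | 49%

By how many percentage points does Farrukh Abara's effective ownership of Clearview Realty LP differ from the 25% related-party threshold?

21.714064

By spousal attribution (R1), Farrukh Abara is treated as also owning Julia Rahimi's interest in Crosswind Energy Co, giving 49% + 15% = 64%.
Chain via Orion Pharma AG → Summit Trust → Copperline Foods Inc. (R2): 38% × 36% × 38% × 43% = 2.235312% of Clearview Realty LP.
Chain via Crosswind Energy Co. → Slate Group plc → Silverbay Holdings Ltd (R2): 64% × 54% × 16% × 19% = 1.050624% of Clearview Realty LP.
Aggregating (R3): 2.235312% + 1.050624% = 3.285936%.
3.285936% falls short of the 25% threshold by 21.714064 percentage points.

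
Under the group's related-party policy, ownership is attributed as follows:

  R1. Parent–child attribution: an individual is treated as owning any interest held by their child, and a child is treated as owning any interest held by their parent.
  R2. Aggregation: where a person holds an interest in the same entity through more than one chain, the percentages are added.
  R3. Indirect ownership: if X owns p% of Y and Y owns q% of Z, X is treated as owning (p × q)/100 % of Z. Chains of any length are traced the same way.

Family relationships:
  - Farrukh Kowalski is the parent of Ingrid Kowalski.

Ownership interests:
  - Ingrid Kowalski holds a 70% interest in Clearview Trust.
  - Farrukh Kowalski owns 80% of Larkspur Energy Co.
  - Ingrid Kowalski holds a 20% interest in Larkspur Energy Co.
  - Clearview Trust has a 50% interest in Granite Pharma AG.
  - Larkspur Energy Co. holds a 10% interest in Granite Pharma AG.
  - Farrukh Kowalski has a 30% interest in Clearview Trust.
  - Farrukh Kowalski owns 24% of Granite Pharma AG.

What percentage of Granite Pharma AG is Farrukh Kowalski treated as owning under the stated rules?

84%

By parent–child attribution (R1), Farrukh Kowalski is treated as also owning Ingrid Kowalski's interest in Larkspur Energy Co, giving 80% + 20% = 100%.
By parent–child attribution (R1), Farrukh Kowalski is treated as also owning Ingrid Kowalski's interest in Clearview Trust, giving 30% + 70% = 100%.
Chain via Larkspur Energy Co. (R3): 100% × 10% = 10% of Granite Pharma AG.
Chain via Clearview Trust (R3): 100% × 50% = 50% of Granite Pharma AG.
Direct interest in Granite Pharma AG: 24%.
Aggregating (R2): 10% + 50% + 24% = 84%.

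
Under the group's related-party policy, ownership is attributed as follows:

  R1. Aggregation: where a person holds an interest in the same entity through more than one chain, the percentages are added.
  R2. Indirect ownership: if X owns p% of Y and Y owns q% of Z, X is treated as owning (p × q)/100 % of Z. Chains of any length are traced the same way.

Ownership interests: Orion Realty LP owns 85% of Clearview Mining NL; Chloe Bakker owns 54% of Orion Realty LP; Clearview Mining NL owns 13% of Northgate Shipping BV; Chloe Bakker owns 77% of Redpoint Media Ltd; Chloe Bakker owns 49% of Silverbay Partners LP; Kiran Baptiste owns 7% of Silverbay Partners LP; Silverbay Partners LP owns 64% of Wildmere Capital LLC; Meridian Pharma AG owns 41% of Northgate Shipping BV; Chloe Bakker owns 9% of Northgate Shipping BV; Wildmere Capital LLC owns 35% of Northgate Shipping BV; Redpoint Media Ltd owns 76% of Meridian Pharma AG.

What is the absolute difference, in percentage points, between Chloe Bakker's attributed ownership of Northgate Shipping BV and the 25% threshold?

24.9362

Chain via Orion Realty LP → Clearview Mining NL (R2): 54% × 85% × 13% = 5.967% of Northgate Shipping BV.
Chain via Silverbay Partners LP → Wildmere Capital LLC (R2): 49% × 64% × 35% = 10.976% of Northgate Shipping BV.
Chain via Redpoint Media Ltd → Meridian Pharma AG (R2): 77% × 76% × 41% = 23.9932% of Northgate Shipping BV.
Direct interest in Northgate Shipping BV: 9%.
Aggregating (R1): 5.967% + 10.976% + 23.9932% + 9% = 49.9362%.
49.9362% exceeds the 25% threshold by 24.9362 percentage points.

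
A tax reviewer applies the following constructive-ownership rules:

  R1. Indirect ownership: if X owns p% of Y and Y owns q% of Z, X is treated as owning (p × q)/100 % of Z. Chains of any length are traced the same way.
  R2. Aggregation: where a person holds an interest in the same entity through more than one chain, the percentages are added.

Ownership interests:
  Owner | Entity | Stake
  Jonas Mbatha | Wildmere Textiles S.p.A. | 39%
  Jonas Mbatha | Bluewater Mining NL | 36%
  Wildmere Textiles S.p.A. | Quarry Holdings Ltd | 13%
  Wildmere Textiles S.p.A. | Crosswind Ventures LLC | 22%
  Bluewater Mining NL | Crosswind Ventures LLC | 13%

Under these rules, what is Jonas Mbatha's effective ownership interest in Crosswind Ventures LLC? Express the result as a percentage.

Chain via Bluewater Mining NL (R1): 36% × 13% = 4.68% of Crosswind Ventures LLC.
Chain via Wildmere Textiles S.p.A. (R1): 39% × 22% = 8.58% of Crosswind Ventures LLC.
Aggregating (R2): 4.68% + 8.58% = 13.26%.

13.26%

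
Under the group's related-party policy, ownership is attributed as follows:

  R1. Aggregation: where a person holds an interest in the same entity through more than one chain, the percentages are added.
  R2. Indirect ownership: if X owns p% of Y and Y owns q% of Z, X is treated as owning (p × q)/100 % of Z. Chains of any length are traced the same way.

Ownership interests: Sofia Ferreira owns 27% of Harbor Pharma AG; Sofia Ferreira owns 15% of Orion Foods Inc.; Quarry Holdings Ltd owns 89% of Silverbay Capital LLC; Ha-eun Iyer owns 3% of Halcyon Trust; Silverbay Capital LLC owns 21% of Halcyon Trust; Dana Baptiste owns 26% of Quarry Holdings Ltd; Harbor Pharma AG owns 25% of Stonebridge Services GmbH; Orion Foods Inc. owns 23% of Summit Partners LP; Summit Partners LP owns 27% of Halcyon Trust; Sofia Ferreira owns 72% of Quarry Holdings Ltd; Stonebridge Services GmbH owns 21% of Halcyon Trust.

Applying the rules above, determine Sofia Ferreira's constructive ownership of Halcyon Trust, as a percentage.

Chain via Orion Foods Inc. → Summit Partners LP (R2): 15% × 23% × 27% = 0.9315% of Halcyon Trust.
Chain via Quarry Holdings Ltd → Silverbay Capital LLC (R2): 72% × 89% × 21% = 13.4568% of Halcyon Trust.
Chain via Harbor Pharma AG → Stonebridge Services GmbH (R2): 27% × 25% × 21% = 1.4175% of Halcyon Trust.
Aggregating (R1): 0.9315% + 13.4568% + 1.4175% = 15.8058%.

15.8058%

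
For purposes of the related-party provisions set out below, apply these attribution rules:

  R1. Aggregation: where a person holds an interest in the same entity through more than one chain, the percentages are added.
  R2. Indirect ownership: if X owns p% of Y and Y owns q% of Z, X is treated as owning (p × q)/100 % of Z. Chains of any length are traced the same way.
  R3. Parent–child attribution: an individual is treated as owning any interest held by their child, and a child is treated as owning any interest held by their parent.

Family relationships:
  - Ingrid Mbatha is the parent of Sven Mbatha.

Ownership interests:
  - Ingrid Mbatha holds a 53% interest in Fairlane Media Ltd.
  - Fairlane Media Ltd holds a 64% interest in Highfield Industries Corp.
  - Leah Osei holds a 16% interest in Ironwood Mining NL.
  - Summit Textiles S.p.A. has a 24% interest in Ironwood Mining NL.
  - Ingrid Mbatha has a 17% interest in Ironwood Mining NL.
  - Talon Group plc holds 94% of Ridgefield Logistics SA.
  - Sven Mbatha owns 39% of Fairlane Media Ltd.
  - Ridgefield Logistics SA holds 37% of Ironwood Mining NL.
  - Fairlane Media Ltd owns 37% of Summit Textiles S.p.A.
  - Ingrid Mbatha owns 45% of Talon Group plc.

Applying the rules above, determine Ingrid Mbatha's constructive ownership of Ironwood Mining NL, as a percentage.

40.8206%

By parent–child attribution (R3), Ingrid Mbatha is treated as also owning Sven Mbatha's interest in Fairlane Media Ltd, giving 53% + 39% = 92%.
Chain via Fairlane Media Ltd → Summit Textiles S.p.A. (R2): 92% × 37% × 24% = 8.1696% of Ironwood Mining NL.
Chain via Talon Group plc → Ridgefield Logistics SA (R2): 45% × 94% × 37% = 15.651% of Ironwood Mining NL.
Direct interest in Ironwood Mining NL: 17%.
Aggregating (R1): 8.1696% + 15.651% + 17% = 40.8206%.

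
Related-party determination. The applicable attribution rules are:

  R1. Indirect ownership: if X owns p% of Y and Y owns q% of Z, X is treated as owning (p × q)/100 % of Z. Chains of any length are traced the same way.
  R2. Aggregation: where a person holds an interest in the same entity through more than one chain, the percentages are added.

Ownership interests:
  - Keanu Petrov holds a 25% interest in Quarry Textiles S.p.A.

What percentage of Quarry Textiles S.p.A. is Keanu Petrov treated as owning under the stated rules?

25%

Direct interest in Quarry Textiles S.p.A: 25%.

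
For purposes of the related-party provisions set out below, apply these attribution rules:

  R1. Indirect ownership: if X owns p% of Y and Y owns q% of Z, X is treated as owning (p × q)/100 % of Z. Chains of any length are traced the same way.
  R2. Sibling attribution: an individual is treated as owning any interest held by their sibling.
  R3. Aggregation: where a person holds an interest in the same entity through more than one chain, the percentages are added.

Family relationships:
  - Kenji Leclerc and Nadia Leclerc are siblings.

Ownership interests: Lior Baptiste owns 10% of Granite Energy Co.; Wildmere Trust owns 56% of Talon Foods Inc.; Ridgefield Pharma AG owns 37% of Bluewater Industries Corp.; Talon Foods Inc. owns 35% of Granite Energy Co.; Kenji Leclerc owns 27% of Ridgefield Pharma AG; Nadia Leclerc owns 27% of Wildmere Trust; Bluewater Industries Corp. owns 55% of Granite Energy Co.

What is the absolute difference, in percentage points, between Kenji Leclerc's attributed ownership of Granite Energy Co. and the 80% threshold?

69.2135

By sibling attribution (R2), Kenji Leclerc is treated as owning Nadia Leclerc's 27% interest in Wildmere Trust.
Chain via Ridgefield Pharma AG → Bluewater Industries Corp. (R1): 27% × 37% × 55% = 5.4945% of Granite Energy Co.
Chain via Wildmere Trust → Talon Foods Inc. (R1): 27% × 56% × 35% = 5.292% of Granite Energy Co.
Aggregating (R3): 5.4945% + 5.292% = 10.7865%.
10.7865% falls short of the 80% threshold by 69.2135 percentage points.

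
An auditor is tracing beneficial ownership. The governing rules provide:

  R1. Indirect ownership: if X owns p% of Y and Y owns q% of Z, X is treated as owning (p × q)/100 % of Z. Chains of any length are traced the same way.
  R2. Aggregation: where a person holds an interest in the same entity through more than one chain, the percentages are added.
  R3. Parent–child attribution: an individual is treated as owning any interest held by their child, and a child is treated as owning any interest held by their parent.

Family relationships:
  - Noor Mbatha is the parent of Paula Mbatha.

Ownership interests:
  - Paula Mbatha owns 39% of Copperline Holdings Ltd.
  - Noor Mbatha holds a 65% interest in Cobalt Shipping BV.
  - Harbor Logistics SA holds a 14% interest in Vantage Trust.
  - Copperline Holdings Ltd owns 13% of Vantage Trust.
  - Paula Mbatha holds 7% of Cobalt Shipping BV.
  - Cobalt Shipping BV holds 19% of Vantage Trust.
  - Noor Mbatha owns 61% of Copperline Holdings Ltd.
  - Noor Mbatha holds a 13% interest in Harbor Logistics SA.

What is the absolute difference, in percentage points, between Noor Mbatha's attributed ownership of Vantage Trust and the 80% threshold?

51.5

By parent–child attribution (R3), Noor Mbatha is treated as also owning Paula Mbatha's interest in Cobalt Shipping BV, giving 65% + 7% = 72%.
By parent–child attribution (R3), Noor Mbatha is treated as also owning Paula Mbatha's interest in Copperline Holdings Ltd, giving 61% + 39% = 100%.
Chain via Cobalt Shipping BV (R1): 72% × 19% = 13.68% of Vantage Trust.
Chain via Copperline Holdings Ltd (R1): 100% × 13% = 13% of Vantage Trust.
Chain via Harbor Logistics SA (R1): 13% × 14% = 1.82% of Vantage Trust.
Aggregating (R2): 13.68% + 13% + 1.82% = 28.5%.
28.5% falls short of the 80% threshold by 51.5 percentage points.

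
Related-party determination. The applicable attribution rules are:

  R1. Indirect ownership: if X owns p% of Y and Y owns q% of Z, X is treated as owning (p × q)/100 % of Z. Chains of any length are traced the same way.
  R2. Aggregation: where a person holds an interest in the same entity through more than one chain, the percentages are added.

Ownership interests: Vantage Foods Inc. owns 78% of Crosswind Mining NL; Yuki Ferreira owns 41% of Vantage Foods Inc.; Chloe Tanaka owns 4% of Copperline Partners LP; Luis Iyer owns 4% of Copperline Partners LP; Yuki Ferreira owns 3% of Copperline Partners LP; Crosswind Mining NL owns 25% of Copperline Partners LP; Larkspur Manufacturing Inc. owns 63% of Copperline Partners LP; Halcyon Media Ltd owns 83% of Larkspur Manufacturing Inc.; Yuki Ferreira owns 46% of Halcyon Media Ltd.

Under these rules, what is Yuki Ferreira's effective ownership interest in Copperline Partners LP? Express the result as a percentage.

35.0484%

Chain via Vantage Foods Inc. → Crosswind Mining NL (R1): 41% × 78% × 25% = 7.995% of Copperline Partners LP.
Chain via Halcyon Media Ltd → Larkspur Manufacturing Inc. (R1): 46% × 83% × 63% = 24.0534% of Copperline Partners LP.
Direct interest in Copperline Partners LP: 3%.
Aggregating (R2): 7.995% + 24.0534% + 3% = 35.0484%.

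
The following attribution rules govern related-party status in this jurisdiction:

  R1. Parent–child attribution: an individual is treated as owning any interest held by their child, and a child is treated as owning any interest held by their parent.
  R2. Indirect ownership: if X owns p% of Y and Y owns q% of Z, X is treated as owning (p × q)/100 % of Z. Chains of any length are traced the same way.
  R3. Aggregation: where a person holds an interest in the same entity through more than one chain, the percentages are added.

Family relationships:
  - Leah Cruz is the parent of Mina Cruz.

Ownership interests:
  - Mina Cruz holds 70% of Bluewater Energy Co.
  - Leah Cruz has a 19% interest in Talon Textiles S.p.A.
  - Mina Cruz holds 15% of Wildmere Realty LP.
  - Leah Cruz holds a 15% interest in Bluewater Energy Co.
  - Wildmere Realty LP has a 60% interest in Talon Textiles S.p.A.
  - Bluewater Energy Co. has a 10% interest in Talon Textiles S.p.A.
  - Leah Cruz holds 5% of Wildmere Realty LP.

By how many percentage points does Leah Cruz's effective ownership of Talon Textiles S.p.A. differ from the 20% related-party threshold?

19.5

By parent–child attribution (R1), Leah Cruz is treated as also owning Mina Cruz's interest in Wildmere Realty LP, giving 5% + 15% = 20%.
By parent–child attribution (R1), Leah Cruz is treated as also owning Mina Cruz's interest in Bluewater Energy Co, giving 15% + 70% = 85%.
Chain via Wildmere Realty LP (R2): 20% × 60% = 12% of Talon Textiles S.p.A.
Chain via Bluewater Energy Co. (R2): 85% × 10% = 8.5% of Talon Textiles S.p.A.
Direct interest in Talon Textiles S.p.A: 19%.
Aggregating (R3): 12% + 8.5% + 19% = 39.5%.
39.5% exceeds the 20% threshold by 19.5 percentage points.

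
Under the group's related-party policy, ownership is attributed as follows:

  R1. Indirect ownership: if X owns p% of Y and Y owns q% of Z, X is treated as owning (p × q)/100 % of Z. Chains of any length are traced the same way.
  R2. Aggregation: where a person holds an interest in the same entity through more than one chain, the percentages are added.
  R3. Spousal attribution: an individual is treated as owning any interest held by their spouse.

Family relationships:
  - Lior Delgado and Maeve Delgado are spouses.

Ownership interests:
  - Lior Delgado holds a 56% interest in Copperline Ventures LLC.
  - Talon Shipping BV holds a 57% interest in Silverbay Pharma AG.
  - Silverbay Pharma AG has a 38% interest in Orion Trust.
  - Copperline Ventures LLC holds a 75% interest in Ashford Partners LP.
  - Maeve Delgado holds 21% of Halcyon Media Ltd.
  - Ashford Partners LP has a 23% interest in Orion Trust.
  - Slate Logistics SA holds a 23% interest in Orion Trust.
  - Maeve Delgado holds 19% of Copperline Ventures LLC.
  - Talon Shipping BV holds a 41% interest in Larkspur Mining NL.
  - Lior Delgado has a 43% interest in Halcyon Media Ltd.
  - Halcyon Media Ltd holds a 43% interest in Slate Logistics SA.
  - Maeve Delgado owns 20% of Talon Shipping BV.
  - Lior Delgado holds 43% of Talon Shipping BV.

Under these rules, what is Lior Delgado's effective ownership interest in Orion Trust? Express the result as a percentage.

By spousal attribution (R3), Lior Delgado is treated as also owning Maeve Delgado's interest in Talon Shipping BV, giving 43% + 20% = 63%.
By spousal attribution (R3), Lior Delgado is treated as also owning Maeve Delgado's interest in Halcyon Media Ltd, giving 43% + 21% = 64%.
By spousal attribution (R3), Lior Delgado is treated as also owning Maeve Delgado's interest in Copperline Ventures LLC, giving 56% + 19% = 75%.
Chain via Talon Shipping BV → Silverbay Pharma AG (R1): 63% × 57% × 38% = 13.6458% of Orion Trust.
Chain via Halcyon Media Ltd → Slate Logistics SA (R1): 64% × 43% × 23% = 6.3296% of Orion Trust.
Chain via Copperline Ventures LLC → Ashford Partners LP (R1): 75% × 75% × 23% = 12.9375% of Orion Trust.
Aggregating (R2): 13.6458% + 6.3296% + 12.9375% = 32.9129%.

32.9129%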